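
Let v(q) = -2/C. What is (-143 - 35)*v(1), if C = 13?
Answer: 356/13 ≈ 27.385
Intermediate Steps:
v(q) = -2/13
(-143 - 35)*v(1) = (-143 - 35)*(-2/13) = -178*(-2/13) = 356/13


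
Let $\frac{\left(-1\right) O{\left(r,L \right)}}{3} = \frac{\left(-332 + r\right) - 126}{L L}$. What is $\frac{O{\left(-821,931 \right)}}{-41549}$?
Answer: $- \frac{3837}{36013052789} \approx -1.0654 \cdot 10^{-7}$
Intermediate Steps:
$O{\left(r,L \right)} = - \frac{3 \left(-458 + r\right)}{L^{2}}$ ($O{\left(r,L \right)} = - 3 \frac{\left(-332 + r\right) - 126}{L L} = - 3 \frac{-458 + r}{L^{2}} = - \frac{3 \left(-458 + r\right)}{L^{2}}$)
$\frac{O{\left(-821,931 \right)}}{-41549} = \frac{3 \cdot \frac{1}{866761} \left(458 - -821\right)}{-41549} = 3 \cdot \frac{1}{866761} \left(458 + 821\right) \left(- \frac{1}{41549}\right) = 3 \cdot \frac{1}{866761} \cdot 1279 \left(- \frac{1}{41549}\right) = \frac{3837}{866761} \left(- \frac{1}{41549}\right) = - \frac{3837}{36013052789}$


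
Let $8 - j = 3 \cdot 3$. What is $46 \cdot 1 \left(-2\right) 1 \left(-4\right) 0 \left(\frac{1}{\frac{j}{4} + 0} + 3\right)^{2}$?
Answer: $0$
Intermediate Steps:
$j = -1$ ($j = 8 - 3 \cdot 3 = 8 - 9 = -1$)
$46 \cdot 1 \left(-2\right) 1 \left(-4\right) 0 \left(\frac{1}{\frac{j}{4} + 0} + 3\right)^{2} = 46 \cdot 1 \left(-2\right) 1 \left(-4\right) 0 \left(\frac{1}{- \frac{1}{4} + 0} + 3\right)^{2} = 46 \left(\left(-2\right) 1\right) 0 \left(\frac{1}{\left(-1\right) \frac{1}{4} + 0} + 3\right)^{2} = 46 \left(-2\right) 0 \left(\frac{1}{- \frac{1}{4} + 0} + 3\right)^{2} = - 92 \cdot 0 \left(\frac{1}{- \frac{1}{4}} + 3\right)^{2} = - 92 \cdot 0 \left(-4 + 3\right)^{2} = - 92 \cdot 0 \left(-1\right)^{2} = - 92 \cdot 0 \cdot 1 = \left(-92\right) 0 = 0$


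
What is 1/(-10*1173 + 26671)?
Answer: 1/14941 ≈ 6.6930e-5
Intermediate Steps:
1/(-10*1173 + 26671) = 1/(-11730 + 26671) = 1/14941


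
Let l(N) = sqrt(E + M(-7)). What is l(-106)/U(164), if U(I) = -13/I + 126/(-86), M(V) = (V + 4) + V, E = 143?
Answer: -7052*sqrt(133)/10891 ≈ -7.4674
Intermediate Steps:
M(V) = 4 + 2*V (M(V) = (4 + V) + V = 4 + 2*V)
l(N) = sqrt(133) (l(N) = sqrt(143 + (4 + 2*(-7))) = sqrt(143 + (4 - 14)) = sqrt(143 - 10) = sqrt(133))
U(I) = -63/43 - 13/I (U(I) = -13/I + 126*(-1/86) = -13/I - 63/43 = -63/43 - 13/I)
l(-106)/U(164) = sqrt(133)/(-63/43 - 13/164) = sqrt(133)/(-10891/7052) = sqrt(133)*(-7052/10891) = -7052*sqrt(133)/10891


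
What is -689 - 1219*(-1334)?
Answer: 1625457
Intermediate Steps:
-689 - 1219*(-1334) = -689 + 1626146 = 1625457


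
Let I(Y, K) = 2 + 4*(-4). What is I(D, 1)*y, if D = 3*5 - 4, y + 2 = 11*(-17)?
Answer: 2646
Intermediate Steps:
y = -189 (y = -2 + 11*(-17) = -2 - 187 = -189)
D = 11 (D = 15 - 4 = 11)
I(Y, K) = -14 (I(Y, K) = 2 - 16 = -14)
I(D, 1)*y = -14*(-189) = 2646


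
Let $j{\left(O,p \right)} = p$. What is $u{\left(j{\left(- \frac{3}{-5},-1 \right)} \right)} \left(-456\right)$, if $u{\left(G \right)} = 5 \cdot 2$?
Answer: $-4560$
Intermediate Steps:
$u{\left(G \right)} = 10$
$u{\left(j{\left(- \frac{3}{-5},-1 \right)} \right)} \left(-456\right) = 10 \left(-456\right) = -4560$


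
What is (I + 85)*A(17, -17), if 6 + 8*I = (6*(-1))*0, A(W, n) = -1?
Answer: -337/4 ≈ -84.250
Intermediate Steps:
I = -¾ (I = -¾ + ((6*(-1))*0)/8 = -¾ + (-6*0)/8 = -¾ + (⅛)*0 = -¾ + 0 = -¾ ≈ -0.75000)
(I + 85)*A(17, -17) = (-¾ + 85)*(-1) = (337/4)*(-1) = -337/4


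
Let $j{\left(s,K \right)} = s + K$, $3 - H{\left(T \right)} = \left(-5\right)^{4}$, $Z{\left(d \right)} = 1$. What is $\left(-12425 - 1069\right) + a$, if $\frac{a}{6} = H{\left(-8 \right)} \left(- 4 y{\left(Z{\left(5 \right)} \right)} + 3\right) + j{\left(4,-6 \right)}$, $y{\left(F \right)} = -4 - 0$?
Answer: $-84414$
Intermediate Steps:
$H{\left(T \right)} = -622$ ($H{\left(T \right)} = 3 - \left(-5\right)^{4} = 3 - 625 = -622$)
$y{\left(F \right)} = -4$ ($y{\left(F \right)} = -4 + 0 = -4$)
$j{\left(s,K \right)} = K + s$
$a = -70920$ ($a = 6 \left(- 622 \left(\left(-4\right) \left(-4\right) + 3\right) + \left(-6 + 4\right)\right) = 6 \left(- 622 \left(16 + 3\right) - 2\right) = 6 \left(\left(-622\right) 19 - 2\right) = 6 \left(-11818 - 2\right) = 6 \left(-11820\right) = -70920$)
$\left(-12425 - 1069\right) + a = \left(-12425 - 1069\right) - 70920 = -13494 - 70920 = -84414$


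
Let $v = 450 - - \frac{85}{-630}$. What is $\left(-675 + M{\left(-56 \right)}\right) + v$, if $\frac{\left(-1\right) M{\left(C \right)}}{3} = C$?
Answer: $- \frac{7199}{126} \approx -57.135$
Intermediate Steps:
$M{\left(C \right)} = - 3 C$
$v = \frac{56683}{126}$ ($v = 450 - \left(-85\right) \left(- \frac{1}{630}\right) = 450 - \frac{17}{126} = \frac{56683}{126} \approx 449.87$)
$\left(-675 + M{\left(-56 \right)}\right) + v = \left(-675 - -168\right) + \frac{56683}{126} = \left(-675 + 168\right) + \frac{56683}{126} = -507 + \frac{56683}{126} = - \frac{7199}{126}$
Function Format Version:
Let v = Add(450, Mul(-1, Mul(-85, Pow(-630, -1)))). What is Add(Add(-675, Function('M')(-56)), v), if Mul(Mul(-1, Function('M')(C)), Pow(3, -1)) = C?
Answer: Rational(-7199, 126) ≈ -57.135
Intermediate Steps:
Function('M')(C) = Mul(-3, C)
v = Rational(56683, 126) (v = Add(450, Mul(-1, Mul(-85, Rational(-1, 630)))) = Add(450, Mul(-1, Rational(17, 126))) = Add(450, Rational(-17, 126)) = Rational(56683, 126) ≈ 449.87)
Add(Add(-675, Function('M')(-56)), v) = Add(Add(-675, Mul(-3, -56)), Rational(56683, 126)) = Add(Add(-675, 168), Rational(56683, 126)) = Add(-507, Rational(56683, 126)) = Rational(-7199, 126)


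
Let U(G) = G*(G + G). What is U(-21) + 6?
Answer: 888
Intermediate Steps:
U(G) = 2*G² (U(G) = G*(2*G) = 2*G²)
U(-21) + 6 = 2*(-21)² + 6 = 2*441 + 6 = 882 + 6 = 888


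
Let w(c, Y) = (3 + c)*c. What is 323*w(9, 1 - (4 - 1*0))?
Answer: 34884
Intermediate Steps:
w(c, Y) = c*(3 + c)
323*w(9, 1 - (4 - 1*0)) = 323*(9*(3 + 9)) = 323*(9*12) = 323*108 = 34884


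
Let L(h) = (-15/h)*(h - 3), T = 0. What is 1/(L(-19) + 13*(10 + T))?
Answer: 19/2140 ≈ 0.0088785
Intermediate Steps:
L(h) = -15*(-3 + h)/h (L(h) = (-15/h)*(-3 + h) = -15*(-3 + h)/h)
1/(L(-19) + 13*(10 + T)) = 1/((-15 + 45/(-19)) + 13*(10 + 0)) = 1/((-15 + 45*(-1/19)) + 13*10) = 1/((-15 - 45/19) + 130) = 1/(-330/19 + 130) = 1/(2140/19) = 19/2140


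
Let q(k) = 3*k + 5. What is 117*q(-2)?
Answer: -117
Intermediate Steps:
q(k) = 5 + 3*k
117*q(-2) = 117*(5 + 3*(-2)) = 117*(5 - 6) = 117*(-1) = -117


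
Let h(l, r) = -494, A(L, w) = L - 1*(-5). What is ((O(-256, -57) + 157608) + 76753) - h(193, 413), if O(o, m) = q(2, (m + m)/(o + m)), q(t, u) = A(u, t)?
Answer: 73511294/313 ≈ 2.3486e+5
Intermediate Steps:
A(L, w) = 5 + L (A(L, w) = L + 5 = 5 + L)
q(t, u) = 5 + u
O(o, m) = 5 + 2*m/(m + o) (O(o, m) = 5 + (m + m)/(o + m) = 5 + (2*m)/(m + o) = 5 + 2*m/(m + o))
((O(-256, -57) + 157608) + 76753) - h(193, 413) = (((5*(-256) + 7*(-57))/(-57 - 256) + 157608) + 76753) - 1*(-494) = (((-1280 - 399)/(-313) + 157608) + 76753) + 494 = ((-1/313*(-1679) + 157608) + 76753) + 494 = ((1679/313 + 157608) + 76753) + 494 = (49332983/313 + 76753) + 494 = 73356672/313 + 494 = 73511294/313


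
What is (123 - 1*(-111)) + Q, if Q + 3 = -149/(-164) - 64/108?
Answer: 1024267/4428 ≈ 231.32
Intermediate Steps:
Q = -11885/4428 (Q = -3 + (-149/(-164) - 64/108) = -3 + (-149*(-1/164) - 64*1/108) = -3 + (149/164 - 16/27) = -3 + 1399/4428 = -11885/4428 ≈ -2.6841)
(123 - 1*(-111)) + Q = (123 - 1*(-111)) - 11885/4428 = (123 + 111) - 11885/4428 = 234 - 11885/4428 = 1024267/4428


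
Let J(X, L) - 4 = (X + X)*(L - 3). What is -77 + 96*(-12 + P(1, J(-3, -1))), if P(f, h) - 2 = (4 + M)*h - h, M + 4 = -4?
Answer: -14477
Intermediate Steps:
M = -8 (M = -4 - 4 = -8)
J(X, L) = 4 + 2*X*(-3 + L) (J(X, L) = 4 + (X + X)*(L - 3) = 4 + (2*X)*(-3 + L) = 4 + 2*X*(-3 + L))
P(f, h) = 2 - 5*h (P(f, h) = 2 + ((4 - 8)*h - h) = 2 + (-4*h - h) = 2 - 5*h)
-77 + 96*(-12 + P(1, J(-3, -1))) = -77 + 96*(-12 + (2 - 5*(4 - 6*(-3) + 2*(-1)*(-3)))) = -77 + 96*(-12 + (2 - 5*(4 + 18 + 6))) = -77 + 96*(-12 + (2 - 5*28)) = -77 + 96*(-12 + (2 - 140)) = -77 + 96*(-12 - 138) = -77 + 96*(-150) = -77 - 14400 = -14477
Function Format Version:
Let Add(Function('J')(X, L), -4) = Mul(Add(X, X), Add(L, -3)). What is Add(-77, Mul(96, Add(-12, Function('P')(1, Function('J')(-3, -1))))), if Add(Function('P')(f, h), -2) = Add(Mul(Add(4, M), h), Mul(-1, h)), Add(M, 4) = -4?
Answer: -14477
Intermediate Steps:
M = -8 (M = Add(-4, -4) = -8)
Function('J')(X, L) = Add(4, Mul(2, X, Add(-3, L))) (Function('J')(X, L) = Add(4, Mul(Add(X, X), Add(L, -3))) = Add(4, Mul(Mul(2, X), Add(-3, L))) = Add(4, Mul(2, X, Add(-3, L))))
Function('P')(f, h) = Add(2, Mul(-5, h)) (Function('P')(f, h) = Add(2, Add(Mul(Add(4, -8), h), Mul(-1, h))) = Add(2, Add(Mul(-4, h), Mul(-1, h))) = Add(2, Mul(-5, h)))
Add(-77, Mul(96, Add(-12, Function('P')(1, Function('J')(-3, -1))))) = Add(-77, Mul(96, Add(-12, Add(2, Mul(-5, Add(4, Mul(-6, -3), Mul(2, -1, -3))))))) = Add(-77, Mul(96, Add(-12, Add(2, Mul(-5, Add(4, 18, 6)))))) = Add(-77, Mul(96, Add(-12, Add(2, Mul(-5, 28))))) = Add(-77, Mul(96, Add(-12, Add(2, -140)))) = Add(-77, Mul(96, Add(-12, -138))) = Add(-77, Mul(96, -150)) = Add(-77, -14400) = -14477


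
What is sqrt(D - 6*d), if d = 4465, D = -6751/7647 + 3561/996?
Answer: I*sqrt(43164570115077603)/1269402 ≈ 163.67*I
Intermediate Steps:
D = 6835657/2538804 (D = -6751*1/7647 + 3561*(1/996) = -6751/7647 + 1187/332 = 6835657/2538804 ≈ 2.6925)
sqrt(D - 6*d) = sqrt(6835657/2538804 - 6*4465) = sqrt(6835657/2538804 - 26790) = sqrt(-68007723503/2538804) = I*sqrt(43164570115077603)/1269402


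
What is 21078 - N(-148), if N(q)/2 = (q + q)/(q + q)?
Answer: 21076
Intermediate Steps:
N(q) = 2 (N(q) = 2*((q + q)/(q + q)) = 2*((2*q)/((2*q))) = 2*((2*q)*(1/(2*q))) = 2*1 = 2)
21078 - N(-148) = 21078 - 1*2 = 21078 - 2 = 21076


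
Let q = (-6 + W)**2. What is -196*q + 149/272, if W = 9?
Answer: -479659/272 ≈ -1763.5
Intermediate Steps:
q = 9 (q = (-6 + 9)**2 = 3**2 = 9)
-196*q + 149/272 = -196*9 + 149/272 = -1764 + 149*(1/272) = -1764 + 149/272 = -479659/272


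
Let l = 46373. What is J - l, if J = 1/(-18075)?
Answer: -838191976/18075 ≈ -46373.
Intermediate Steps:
J = -1/18075 ≈ -5.5325e-5
J - l = -1/18075 - 1*46373 = -1/18075 - 46373 = -838191976/18075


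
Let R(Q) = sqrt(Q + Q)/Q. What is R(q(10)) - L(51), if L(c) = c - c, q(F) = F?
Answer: sqrt(5)/5 ≈ 0.44721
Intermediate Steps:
L(c) = 0
R(Q) = sqrt(2)/sqrt(Q) (R(Q) = sqrt(2*Q)/Q = (sqrt(2)*sqrt(Q))/Q = sqrt(2)/sqrt(Q))
R(q(10)) - L(51) = sqrt(2)/sqrt(10) - 1*0 = sqrt(2)*(sqrt(10)/10) + 0 = sqrt(5)/5 + 0 = sqrt(5)/5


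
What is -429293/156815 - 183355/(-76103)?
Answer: -3917670854/11934091945 ≈ -0.32828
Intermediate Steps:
-429293/156815 - 183355/(-76103) = -429293*1/156815 - 183355*(-1/76103) = -429293/156815 + 183355/76103 = -3917670854/11934091945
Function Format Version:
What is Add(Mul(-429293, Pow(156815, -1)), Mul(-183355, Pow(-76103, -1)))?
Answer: Rational(-3917670854, 11934091945) ≈ -0.32828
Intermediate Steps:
Add(Mul(-429293, Pow(156815, -1)), Mul(-183355, Pow(-76103, -1))) = Add(Mul(-429293, Rational(1, 156815)), Mul(-183355, Rational(-1, 76103))) = Add(Rational(-429293, 156815), Rational(183355, 76103)) = Rational(-3917670854, 11934091945)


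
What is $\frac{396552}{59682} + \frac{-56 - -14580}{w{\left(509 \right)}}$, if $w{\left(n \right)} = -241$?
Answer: $- \frac{128542056}{2397227} \approx -53.621$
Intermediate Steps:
$\frac{396552}{59682} + \frac{-56 - -14580}{w{\left(509 \right)}} = \frac{396552}{59682} + \frac{-56 - -14580}{-241} = 396552 \cdot \frac{1}{59682} + \left(-56 + 14580\right) \left(- \frac{1}{241}\right) = \frac{66092}{9947} + 14524 \left(- \frac{1}{241}\right) = \frac{66092}{9947} - \frac{14524}{241} = - \frac{128542056}{2397227}$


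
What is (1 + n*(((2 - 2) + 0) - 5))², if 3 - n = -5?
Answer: 1521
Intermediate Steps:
n = 8 (n = 3 - 1*(-5) = 3 + 5 = 8)
(1 + n*(((2 - 2) + 0) - 5))² = (1 + 8*(((2 - 2) + 0) - 5))² = (1 + 8*((0 + 0) - 5))² = (1 + 8*(0 - 5))² = (1 + 8*(-5))² = (1 - 40)² = (-39)² = 1521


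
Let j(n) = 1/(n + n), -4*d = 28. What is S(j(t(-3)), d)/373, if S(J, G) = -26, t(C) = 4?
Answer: -26/373 ≈ -0.069705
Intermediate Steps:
d = -7 (d = -¼*28 = -7)
j(n) = 1/(2*n)
S(j(t(-3)), d)/373 = -26/373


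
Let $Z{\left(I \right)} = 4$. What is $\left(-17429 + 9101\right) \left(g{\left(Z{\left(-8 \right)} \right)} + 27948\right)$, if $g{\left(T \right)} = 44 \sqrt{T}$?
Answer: $-233483808$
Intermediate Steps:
$\left(-17429 + 9101\right) \left(g{\left(Z{\left(-8 \right)} \right)} + 27948\right) = \left(-17429 + 9101\right) \left(44 \sqrt{4} + 27948\right) = - 8328 \left(44 \cdot 2 + 27948\right) = - 8328 \left(88 + 27948\right) = \left(-8328\right) 28036 = -233483808$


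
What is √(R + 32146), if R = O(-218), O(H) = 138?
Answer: 2*√8071 ≈ 179.68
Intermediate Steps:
R = 138
√(R + 32146) = √(138 + 32146) = √32284 = 2*√8071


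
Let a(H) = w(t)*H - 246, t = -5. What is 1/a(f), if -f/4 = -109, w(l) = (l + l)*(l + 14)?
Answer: -1/39486 ≈ -2.5325e-5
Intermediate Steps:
w(l) = 2*l*(14 + l) (w(l) = (2*l)*(14 + l) = 2*l*(14 + l))
f = 436 (f = -4*(-109) = 436)
a(H) = -246 - 90*H (a(H) = (2*(-5)*(14 - 5))*H - 246 = (2*(-5)*9)*H - 246 = -90*H - 246 = -246 - 90*H)
1/a(f) = 1/(-246 - 90*436) = 1/(-246 - 39240) = 1/(-39486) = -1/39486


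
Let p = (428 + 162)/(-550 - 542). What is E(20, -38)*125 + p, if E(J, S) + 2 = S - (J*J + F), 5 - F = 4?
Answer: -30098545/546 ≈ -55126.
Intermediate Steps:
F = 1 (F = 5 - 1*4 = 5 - 4 = 1)
p = -295/546 (p = 590/(-1092) = 590*(-1/1092) = -295/546 ≈ -0.54029)
E(J, S) = -3 + S - J² (E(J, S) = -2 + (S - (J*J + 1)) = -2 + (S - (J² + 1)) = -2 + (S - (1 + J²)) = -2 + (S + (-1 - J²)) = -2 + (-1 + S - J²) = -3 + S - J²)
E(20, -38)*125 + p = (-3 - 38 - 1*20²)*125 - 295/546 = (-3 - 38 - 1*400)*125 - 295/546 = (-3 - 38 - 400)*125 - 295/546 = -441*125 - 295/546 = -55125 - 295/546 = -30098545/546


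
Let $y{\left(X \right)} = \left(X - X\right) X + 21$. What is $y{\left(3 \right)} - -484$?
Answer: $505$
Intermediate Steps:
$y{\left(X \right)} = 21$ ($y{\left(X \right)} = 0 X + 21 = 0 + 21 = 21$)
$y{\left(3 \right)} - -484 = 21 - -484 = 21 + 484 = 505$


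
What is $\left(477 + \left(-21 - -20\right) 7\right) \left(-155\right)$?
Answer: $-72850$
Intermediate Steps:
$\left(477 + \left(-21 - -20\right) 7\right) \left(-155\right) = \left(477 + \left(-21 + 20\right) 7\right) \left(-155\right) = \left(477 - 7\right) \left(-155\right) = 470 \left(-155\right) = -72850$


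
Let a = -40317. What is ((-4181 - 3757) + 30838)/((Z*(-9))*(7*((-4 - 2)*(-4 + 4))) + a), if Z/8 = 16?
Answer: -22900/40317 ≈ -0.56800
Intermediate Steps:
Z = 128 (Z = 8*16 = 128)
((-4181 - 3757) + 30838)/((Z*(-9))*(7*((-4 - 2)*(-4 + 4))) + a) = ((-4181 - 3757) + 30838)/((128*(-9))*(7*((-4 - 2)*(-4 + 4))) - 40317) = (-7938 + 30838)/(-8064*(-6*0) - 40317) = 22900/(-8064*0 - 40317) = 22900/(-1152*0 - 40317) = 22900/(0 - 40317) = 22900/(-40317) = 22900*(-1/40317) = -22900/40317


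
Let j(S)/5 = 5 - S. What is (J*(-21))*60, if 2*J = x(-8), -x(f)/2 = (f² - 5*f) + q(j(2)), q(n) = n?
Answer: 149940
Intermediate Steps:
j(S) = 25 - 5*S (j(S) = 5*(5 - S) = 25 - 5*S)
x(f) = -30 - 2*f² + 10*f (x(f) = -2*((f² - 5*f) + (25 - 5*2)) = -2*((f² - 5*f) + (25 - 10)) = -2*((f² - 5*f) + 15) = -2*(15 + f² - 5*f) = -30 - 2*f² + 10*f)
J = -119 (J = (-30 - 2*(-8)² + 10*(-8))/2 = (-30 - 2*64 - 80)/2 = (-30 - 128 - 80)/2 = (½)*(-238) = -119)
(J*(-21))*60 = -119*(-21)*60 = 2499*60 = 149940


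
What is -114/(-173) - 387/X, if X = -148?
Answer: 83823/25604 ≈ 3.2738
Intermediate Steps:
-114/(-173) - 387/X = -114/(-173) - 387/(-148) = -114*(-1/173) - 387*(-1/148) = 114/173 + 387/148 = 83823/25604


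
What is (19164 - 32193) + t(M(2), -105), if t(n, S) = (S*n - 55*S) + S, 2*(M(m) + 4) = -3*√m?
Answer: -6939 + 315*√2/2 ≈ -6716.3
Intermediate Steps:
M(m) = -4 - 3*√m/2 (M(m) = -4 + (-3*√m)/2 = -4 - 3*√m/2)
t(n, S) = -54*S + S*n (t(n, S) = (-55*S + S*n) + S = -54*S + S*n)
(19164 - 32193) + t(M(2), -105) = (19164 - 32193) - 105*(-54 + (-4 - 3*√2/2)) = -13029 - 105*(-58 - 3*√2/2) = -13029 + (6090 + 315*√2/2) = -6939 + 315*√2/2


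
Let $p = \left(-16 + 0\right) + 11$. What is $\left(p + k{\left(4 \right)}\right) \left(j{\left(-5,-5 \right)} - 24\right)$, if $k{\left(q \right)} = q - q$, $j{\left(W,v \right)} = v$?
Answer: $145$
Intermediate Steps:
$k{\left(q \right)} = 0$
$p = -5$ ($p = -16 + 11 = -5$)
$\left(p + k{\left(4 \right)}\right) \left(j{\left(-5,-5 \right)} - 24\right) = \left(-5 + 0\right) \left(-5 - 24\right) = - 5 \left(-5 - 24\right) = \left(-5\right) \left(-29\right) = 145$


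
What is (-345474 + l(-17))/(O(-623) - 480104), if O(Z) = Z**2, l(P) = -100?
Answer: 345574/91975 ≈ 3.7573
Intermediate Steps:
(-345474 + l(-17))/(O(-623) - 480104) = (-345474 - 100)/((-623)**2 - 480104) = -345574/(388129 - 480104) = -345574/(-91975) = -345574*(-1/91975) = 345574/91975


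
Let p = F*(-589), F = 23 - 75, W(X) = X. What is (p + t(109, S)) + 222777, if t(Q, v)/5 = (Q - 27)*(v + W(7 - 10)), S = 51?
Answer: 273085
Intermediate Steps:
F = -52
p = 30628 (p = -52*(-589) = 30628)
t(Q, v) = 5*(-27 + Q)*(-3 + v) (t(Q, v) = 5*((Q - 27)*(v + (7 - 10))) = 5*((-27 + Q)*(v - 3)) = 5*((-27 + Q)*(-3 + v)) = 5*(-27 + Q)*(-3 + v))
(p + t(109, S)) + 222777 = (30628 + (405 - 135*51 - 15*109 + 5*109*51)) + 222777 = (30628 + (405 - 6885 - 1635 + 27795)) + 222777 = (30628 + 19680) + 222777 = 50308 + 222777 = 273085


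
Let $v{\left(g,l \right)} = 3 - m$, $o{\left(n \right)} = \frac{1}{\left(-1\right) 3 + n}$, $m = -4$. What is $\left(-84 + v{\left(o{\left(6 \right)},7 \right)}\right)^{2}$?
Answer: $5929$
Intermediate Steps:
$o{\left(n \right)} = \frac{1}{-3 + n}$
$v{\left(g,l \right)} = 7$ ($v{\left(g,l \right)} = 3 - -4 = 3 + 4 = 7$)
$\left(-84 + v{\left(o{\left(6 \right)},7 \right)}\right)^{2} = \left(-84 + 7\right)^{2} = \left(-77\right)^{2} = 5929$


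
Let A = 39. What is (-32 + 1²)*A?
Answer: -1209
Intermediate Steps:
(-32 + 1²)*A = (-32 + 1²)*39 = (-32 + 1)*39 = -31*39 = -1209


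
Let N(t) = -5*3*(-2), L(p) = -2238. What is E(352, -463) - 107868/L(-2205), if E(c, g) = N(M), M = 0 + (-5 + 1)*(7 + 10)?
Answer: 29168/373 ≈ 78.198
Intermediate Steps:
M = -68 (M = 0 - 4*17 = 0 - 68 = -68)
N(t) = 30 (N(t) = -15*(-2) = 30)
E(c, g) = 30
E(352, -463) - 107868/L(-2205) = 30 - 107868/(-2238) = 30 - 107868*(-1)/2238 = 30 - 1*(-17978/373) = 30 + 17978/373 = 29168/373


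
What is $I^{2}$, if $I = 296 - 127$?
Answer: $28561$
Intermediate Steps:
$I = 169$ ($I = 296 - 127 = 169$)
$I^{2} = 169^{2} = 28561$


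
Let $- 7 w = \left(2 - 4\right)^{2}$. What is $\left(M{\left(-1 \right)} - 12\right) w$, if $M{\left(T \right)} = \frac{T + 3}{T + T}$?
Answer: $\frac{52}{7} \approx 7.4286$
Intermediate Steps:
$M{\left(T \right)} = \frac{3 + T}{2 T}$
$w = - \frac{4}{7}$ ($w = - \frac{\left(2 - 4\right)^{2}}{7} = - \frac{\left(-2\right)^{2}}{7} = \left(- \frac{1}{7}\right) 4 = - \frac{4}{7} \approx -0.57143$)
$\left(M{\left(-1 \right)} - 12\right) w = \left(\frac{3 - 1}{2 \left(-1\right)} - 12\right) \left(- \frac{4}{7}\right) = \left(\frac{1}{2} \left(-1\right) 2 - 12\right) \left(- \frac{4}{7}\right) = \left(-1 - 12\right) \left(- \frac{4}{7}\right) = \left(-13\right) \left(- \frac{4}{7}\right) = \frac{52}{7}$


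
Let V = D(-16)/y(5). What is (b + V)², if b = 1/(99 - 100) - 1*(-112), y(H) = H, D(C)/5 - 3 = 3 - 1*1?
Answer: 13456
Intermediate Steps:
D(C) = 25 (D(C) = 15 + 5*(3 - 1*1) = 15 + 5*(3 - 1) = 15 + 5*2 = 15 + 10 = 25)
V = 5 (V = 25/5 = 25*(⅕) = 5)
b = 111 (b = 1/(-1) + 112 = -1 + 112 = 111)
(b + V)² = (111 + 5)² = 116² = 13456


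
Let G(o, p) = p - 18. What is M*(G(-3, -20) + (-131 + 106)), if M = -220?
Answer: 13860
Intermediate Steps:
G(o, p) = -18 + p
M*(G(-3, -20) + (-131 + 106)) = -220*((-18 - 20) + (-131 + 106)) = -220*(-38 - 25) = -220*(-63) = 13860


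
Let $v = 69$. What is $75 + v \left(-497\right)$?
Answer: $-34218$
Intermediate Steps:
$75 + v \left(-497\right) = 75 + 69 \left(-497\right) = 75 - 34293 = -34218$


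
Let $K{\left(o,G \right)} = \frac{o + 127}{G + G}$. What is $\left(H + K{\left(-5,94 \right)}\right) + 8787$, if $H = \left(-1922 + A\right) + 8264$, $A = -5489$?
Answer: $\frac{906221}{94} \approx 9640.7$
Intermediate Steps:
$K{\left(o,G \right)} = \frac{127 + o}{2 G}$
$H = 853$ ($H = \left(-1922 - 5489\right) + 8264 = -7411 + 8264 = 853$)
$\left(H + K{\left(-5,94 \right)}\right) + 8787 = \left(853 + \frac{127 - 5}{2 \cdot 94}\right) + 8787 = \left(853 + \frac{1}{2} \cdot \frac{1}{94} \cdot 122\right) + 8787 = \left(853 + \frac{61}{94}\right) + 8787 = \frac{80243}{94} + 8787 = \frac{906221}{94}$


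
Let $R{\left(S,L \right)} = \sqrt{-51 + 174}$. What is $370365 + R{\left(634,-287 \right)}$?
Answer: $370365 + \sqrt{123} \approx 3.7038 \cdot 10^{5}$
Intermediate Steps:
$R{\left(S,L \right)} = \sqrt{123}$
$370365 + R{\left(634,-287 \right)} = 370365 + \sqrt{123}$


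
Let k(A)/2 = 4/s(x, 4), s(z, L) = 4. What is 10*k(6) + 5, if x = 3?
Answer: 25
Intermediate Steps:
k(A) = 2 (k(A) = 2*(4/4) = 2*(4*(1/4)) = 2*1 = 2)
10*k(6) + 5 = 10*2 + 5 = 20 + 5 = 25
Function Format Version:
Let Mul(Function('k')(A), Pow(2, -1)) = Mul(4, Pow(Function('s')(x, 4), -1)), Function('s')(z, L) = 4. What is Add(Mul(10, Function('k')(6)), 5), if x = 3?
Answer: 25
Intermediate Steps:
Function('k')(A) = 2 (Function('k')(A) = Mul(2, Mul(4, Pow(4, -1))) = Mul(2, Mul(4, Rational(1, 4))) = Mul(2, 1) = 2)
Add(Mul(10, Function('k')(6)), 5) = Add(Mul(10, 2), 5) = Add(20, 5) = 25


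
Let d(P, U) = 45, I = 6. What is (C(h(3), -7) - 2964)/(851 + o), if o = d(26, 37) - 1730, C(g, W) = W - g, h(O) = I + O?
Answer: 1490/417 ≈ 3.5731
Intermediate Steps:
h(O) = 6 + O
o = -1685 (o = 45 - 1730 = -1685)
(C(h(3), -7) - 2964)/(851 + o) = ((-7 - (6 + 3)) - 2964)/(851 - 1685) = ((-7 - 1*9) - 2964)/(-834) = ((-7 - 9) - 2964)*(-1/834) = (-16 - 2964)*(-1/834) = -2980*(-1/834) = 1490/417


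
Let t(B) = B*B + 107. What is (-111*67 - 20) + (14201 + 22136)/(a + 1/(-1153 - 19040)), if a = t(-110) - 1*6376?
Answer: -877293560533/117745382 ≈ -7450.8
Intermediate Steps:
t(B) = 107 + B**2 (t(B) = B**2 + 107 = 107 + B**2)
a = 5831 (a = (107 + (-110)**2) - 1*6376 = (107 + 12100) - 6376 = 12207 - 6376 = 5831)
(-111*67 - 20) + (14201 + 22136)/(a + 1/(-1153 - 19040)) = (-111*67 - 20) + (14201 + 22136)/(5831 + 1/(-1153 - 19040)) = (-7437 - 20) + 36337/(5831 + 1/(-20193)) = -7457 + 36337/(5831 - 1/20193) = -7457 + 36337/(117745382/20193) = -7457 + 36337*(20193/117745382) = -7457 + 733753041/117745382 = -877293560533/117745382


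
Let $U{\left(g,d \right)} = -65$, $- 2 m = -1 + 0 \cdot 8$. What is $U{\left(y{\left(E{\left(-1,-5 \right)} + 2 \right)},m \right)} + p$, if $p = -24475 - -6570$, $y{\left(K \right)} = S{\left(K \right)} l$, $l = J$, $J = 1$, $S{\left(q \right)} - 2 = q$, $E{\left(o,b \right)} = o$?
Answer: $-17970$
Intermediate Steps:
$S{\left(q \right)} = 2 + q$
$l = 1$
$m = \frac{1}{2}$ ($m = - \frac{-1 + 0 \cdot 8}{2} = - \frac{-1 + 0}{2} = \left(- \frac{1}{2}\right) \left(-1\right) = \frac{1}{2} \approx 0.5$)
$y{\left(K \right)} = 2 + K$ ($y{\left(K \right)} = \left(2 + K\right) 1 = 2 + K$)
$p = -17905$ ($p = -24475 + 6570 = -17905$)
$U{\left(y{\left(E{\left(-1,-5 \right)} + 2 \right)},m \right)} + p = -65 - 17905 = -17970$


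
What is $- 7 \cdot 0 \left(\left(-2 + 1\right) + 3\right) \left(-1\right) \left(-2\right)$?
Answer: $0$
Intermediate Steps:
$- 7 \cdot 0 \left(\left(-2 + 1\right) + 3\right) \left(-1\right) \left(-2\right) = - 7 \cdot 0 \left(-1 + 3\right) \left(-1\right) \left(-2\right) = - 7 \cdot 0 \cdot 2 \left(-1\right) \left(-2\right) = - 7 \cdot 0 \left(-1\right) \left(-2\right) = \left(-7\right) 0 \left(-2\right) = 0 \left(-2\right) = 0$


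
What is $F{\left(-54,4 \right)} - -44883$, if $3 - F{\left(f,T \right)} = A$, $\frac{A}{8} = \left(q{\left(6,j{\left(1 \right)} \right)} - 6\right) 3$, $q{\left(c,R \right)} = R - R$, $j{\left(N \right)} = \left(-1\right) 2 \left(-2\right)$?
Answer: $45030$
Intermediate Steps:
$j{\left(N \right)} = 4$ ($j{\left(N \right)} = \left(-2\right) \left(-2\right) = 4$)
$q{\left(c,R \right)} = 0$
$A = -144$ ($A = 8 \left(0 - 6\right) 3 = 8 \left(\left(-6\right) 3\right) = 8 \left(-18\right) = -144$)
$F{\left(f,T \right)} = 147$ ($F{\left(f,T \right)} = 3 - -144 = 3 + 144 = 147$)
$F{\left(-54,4 \right)} - -44883 = 147 - -44883 = 147 + 44883 = 45030$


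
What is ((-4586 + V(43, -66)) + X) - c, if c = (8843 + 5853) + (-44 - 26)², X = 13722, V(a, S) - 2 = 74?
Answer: -10384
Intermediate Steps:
V(a, S) = 76 (V(a, S) = 2 + 74 = 76)
c = 19596 (c = 14696 + (-70)² = 14696 + 4900 = 19596)
((-4586 + V(43, -66)) + X) - c = ((-4586 + 76) + 13722) - 1*19596 = (-4510 + 13722) - 19596 = 9212 - 19596 = -10384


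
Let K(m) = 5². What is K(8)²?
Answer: 625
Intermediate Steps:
K(m) = 25
K(8)² = 25² = 625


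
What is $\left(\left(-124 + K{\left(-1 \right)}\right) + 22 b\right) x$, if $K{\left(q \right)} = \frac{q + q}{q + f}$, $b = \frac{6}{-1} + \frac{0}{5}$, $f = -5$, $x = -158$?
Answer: $\frac{121186}{3} \approx 40395.0$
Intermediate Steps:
$b = -6$ ($b = 6 \left(-1\right) + 0 \cdot \frac{1}{5} = -6 + 0 = -6$)
$K{\left(q \right)} = \frac{2 q}{-5 + q}$ ($K{\left(q \right)} = \frac{q + q}{q - 5} = \frac{2 q}{-5 + q}$)
$\left(\left(-124 + K{\left(-1 \right)}\right) + 22 b\right) x = \left(\left(-124 + 2 \left(-1\right) \frac{1}{-5 - 1}\right) + 22 \left(-6\right)\right) \left(-158\right) = \left(\left(-124 + 2 \left(-1\right) \frac{1}{-6}\right) - 132\right) \left(-158\right) = \left(\left(-124 + 2 \left(-1\right) \left(- \frac{1}{6}\right)\right) - 132\right) \left(-158\right) = \left(\left(-124 + \frac{1}{3}\right) - 132\right) \left(-158\right) = \left(- \frac{371}{3} - 132\right) \left(-158\right) = \left(- \frac{767}{3}\right) \left(-158\right) = \frac{121186}{3}$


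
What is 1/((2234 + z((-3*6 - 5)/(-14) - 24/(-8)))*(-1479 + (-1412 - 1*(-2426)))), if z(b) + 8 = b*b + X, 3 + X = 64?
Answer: -196/210401805 ≈ -9.3155e-7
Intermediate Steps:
X = 61 (X = -3 + 64 = 61)
z(b) = 53 + b**2 (z(b) = -8 + (b*b + 61) = -8 + (b**2 + 61) = -8 + (61 + b**2) = 53 + b**2)
1/((2234 + z((-3*6 - 5)/(-14) - 24/(-8)))*(-1479 + (-1412 - 1*(-2426)))) = 1/((2234 + (53 + ((-3*6 - 5)/(-14) - 24/(-8))**2))*(-1479 + (-1412 - 1*(-2426)))) = 1/((2234 + (53 + ((-18 - 5)*(-1/14) - 24*(-1/8))**2))*(-1479 + (-1412 + 2426))) = 1/((2234 + (53 + (-23*(-1/14) + 3)**2))*(-1479 + 1014)) = 1/((2234 + (53 + (23/14 + 3)**2))*(-465)) = 1/((2234 + (53 + (65/14)**2))*(-465)) = 1/((2234 + (53 + 4225/196))*(-465)) = 1/((2234 + 14613/196)*(-465)) = 1/((452477/196)*(-465)) = 1/(-210401805/196) = -196/210401805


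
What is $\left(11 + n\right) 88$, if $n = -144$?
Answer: $-11704$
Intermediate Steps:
$\left(11 + n\right) 88 = \left(11 - 144\right) 88 = \left(-133\right) 88 = -11704$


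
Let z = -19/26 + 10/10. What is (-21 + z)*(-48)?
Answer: 12936/13 ≈ 995.08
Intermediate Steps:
z = 7/26 (z = -19*1/26 + 10*(⅒) = -19/26 + 1 = 7/26 ≈ 0.26923)
(-21 + z)*(-48) = (-21 + 7/26)*(-48) = -539/26*(-48) = 12936/13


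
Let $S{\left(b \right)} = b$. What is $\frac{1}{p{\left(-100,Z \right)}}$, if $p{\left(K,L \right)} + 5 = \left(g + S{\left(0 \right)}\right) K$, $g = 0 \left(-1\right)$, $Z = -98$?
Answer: $- \frac{1}{5} \approx -0.2$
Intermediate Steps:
$g = 0$
$p{\left(K,L \right)} = -5$ ($p{\left(K,L \right)} = -5 + \left(0 + 0\right) K = -5 + 0 K = -5 + 0 = -5$)
$\frac{1}{p{\left(-100,Z \right)}} = \frac{1}{-5} = - \frac{1}{5}$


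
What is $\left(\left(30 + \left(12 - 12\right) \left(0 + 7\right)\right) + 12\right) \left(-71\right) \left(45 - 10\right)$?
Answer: $-104370$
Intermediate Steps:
$\left(\left(30 + \left(12 - 12\right) \left(0 + 7\right)\right) + 12\right) \left(-71\right) \left(45 - 10\right) = \left(\left(30 + 0 \cdot 7\right) + 12\right) \left(-71\right) \left(45 - 10\right) = \left(\left(30 + 0\right) + 12\right) \left(-71\right) 35 = \left(30 + 12\right) \left(-71\right) 35 = 42 \left(-71\right) 35 = \left(-2982\right) 35 = -104370$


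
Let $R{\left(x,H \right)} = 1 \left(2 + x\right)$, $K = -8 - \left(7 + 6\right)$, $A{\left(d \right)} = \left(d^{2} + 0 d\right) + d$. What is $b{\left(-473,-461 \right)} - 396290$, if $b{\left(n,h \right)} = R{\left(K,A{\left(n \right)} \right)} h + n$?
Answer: $-388004$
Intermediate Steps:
$A{\left(d \right)} = d + d^{2}$ ($A{\left(d \right)} = \left(d^{2} + 0\right) + d = d^{2} + d = d + d^{2}$)
$K = -21$ ($K = -8 - 13 = -21$)
$R{\left(x,H \right)} = 2 + x$
$b{\left(n,h \right)} = n - 19 h$ ($b{\left(n,h \right)} = \left(2 - 21\right) h + n = - 19 h + n = n - 19 h$)
$b{\left(-473,-461 \right)} - 396290 = \left(-473 - -8759\right) - 396290 = \left(-473 + 8759\right) - 396290 = 8286 - 396290 = -388004$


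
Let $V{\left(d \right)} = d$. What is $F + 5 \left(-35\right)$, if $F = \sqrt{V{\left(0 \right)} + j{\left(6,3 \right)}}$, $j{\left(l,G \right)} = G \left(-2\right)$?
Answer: $-175 + i \sqrt{6} \approx -175.0 + 2.4495 i$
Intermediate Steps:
$j{\left(l,G \right)} = - 2 G$
$F = i \sqrt{6}$ ($F = \sqrt{0 - 6} = \sqrt{-6} = i \sqrt{6} \approx 2.4495 i$)
$F + 5 \left(-35\right) = i \sqrt{6} + 5 \left(-35\right) = i \sqrt{6} - 175 = -175 + i \sqrt{6}$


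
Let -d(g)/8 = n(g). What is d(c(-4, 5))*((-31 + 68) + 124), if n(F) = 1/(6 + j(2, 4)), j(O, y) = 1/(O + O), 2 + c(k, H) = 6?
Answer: -5152/25 ≈ -206.08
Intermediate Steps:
c(k, H) = 4 (c(k, H) = -2 + 6 = 4)
j(O, y) = 1/(2*O)
n(F) = 4/25 (n(F) = 1/(6 + (1/2)/2) = 1/(6 + (1/2)*(1/2)) = 1/(6 + 1/4) = 1/(25/4) = 4/25)
d(g) = -32/25 (d(g) = -8*4/25 = -32/25)
d(c(-4, 5))*((-31 + 68) + 124) = -32*((-31 + 68) + 124)/25 = -32*(37 + 124)/25 = -32/25*161 = -5152/25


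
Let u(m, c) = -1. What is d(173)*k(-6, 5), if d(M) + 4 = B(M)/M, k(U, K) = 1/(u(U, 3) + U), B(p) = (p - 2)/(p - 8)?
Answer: 5429/9515 ≈ 0.57057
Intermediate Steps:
B(p) = (-2 + p)/(-8 + p)
k(U, K) = 1/(-1 + U)
d(M) = -4 + (-2 + M)/(M*(-8 + M)) (d(M) = -4 + ((-2 + M)/(-8 + M))/M = -4 + (-2 + M)/(M*(-8 + M)))
d(173)*k(-6, 5) = ((-2 + 173 - 4*173*(-8 + 173))/(173*(-8 + 173)))/(-1 - 6) = ((1/173)*(-2 + 173 - 4*173*165)/165)/(-7) = ((1/173)*(1/165)*(-2 + 173 - 114180))*(-⅐) = ((1/173)*(1/165)*(-114009))*(-⅐) = -38003/9515*(-⅐) = 5429/9515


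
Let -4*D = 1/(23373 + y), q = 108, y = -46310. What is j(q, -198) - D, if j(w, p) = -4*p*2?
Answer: 145328831/91748 ≈ 1584.0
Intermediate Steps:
j(w, p) = -8*p
D = 1/91748 (D = -1/(4*(23373 - 46310)) = -¼/(-22937) = -¼*(-1/22937) = 1/91748 ≈ 1.0899e-5)
j(q, -198) - D = -8*(-198) - 1*1/91748 = 1584 - 1/91748 = 145328831/91748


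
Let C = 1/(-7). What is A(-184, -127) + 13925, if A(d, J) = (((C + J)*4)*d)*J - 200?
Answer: -83094005/7 ≈ -1.1871e+7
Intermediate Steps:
C = -⅐ ≈ -0.14286
A(d, J) = -200 + J*d*(-4/7 + 4*J) (A(d, J) = (((-⅐ + J)*4)*d)*J - 200 = ((-4/7 + 4*J)*d)*J - 200 = (d*(-4/7 + 4*J))*J - 200 = J*d*(-4/7 + 4*J) - 200 = -200 + J*d*(-4/7 + 4*J))
A(-184, -127) + 13925 = (-200 + 4*(-184)*(-127)² - 4/7*(-127)*(-184)) + 13925 = (-200 + 4*(-184)*16129 - 93472/7) + 13925 = (-200 - 11870944 - 93472/7) + 13925 = -83191480/7 + 13925 = -83094005/7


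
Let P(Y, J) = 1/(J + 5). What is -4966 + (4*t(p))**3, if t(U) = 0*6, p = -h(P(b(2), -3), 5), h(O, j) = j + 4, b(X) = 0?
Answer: -4966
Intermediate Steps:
P(Y, J) = 1/(5 + J)
h(O, j) = 4 + j
p = -9 (p = -(4 + 5) = -1*9 = -9)
t(U) = 0
-4966 + (4*t(p))**3 = -4966 + (4*0)**3 = -4966 + 0**3 = -4966 + 0 = -4966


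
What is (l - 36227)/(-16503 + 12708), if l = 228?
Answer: 35999/3795 ≈ 9.4859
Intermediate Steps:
(l - 36227)/(-16503 + 12708) = (228 - 36227)/(-16503 + 12708) = -35999/(-3795) = -35999*(-1/3795) = 35999/3795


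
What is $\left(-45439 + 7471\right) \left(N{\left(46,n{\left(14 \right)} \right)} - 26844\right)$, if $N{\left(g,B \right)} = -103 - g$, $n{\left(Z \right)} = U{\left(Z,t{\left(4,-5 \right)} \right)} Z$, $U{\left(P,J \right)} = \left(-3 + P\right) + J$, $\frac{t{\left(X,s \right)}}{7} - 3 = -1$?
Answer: $1024870224$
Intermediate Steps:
$t{\left(X,s \right)} = 14$ ($t{\left(X,s \right)} = 21 + 7 \left(-1\right) = 21 - 7 = 14$)
$U{\left(P,J \right)} = -3 + J + P$
$n{\left(Z \right)} = Z \left(11 + Z\right)$ ($n{\left(Z \right)} = \left(-3 + 14 + Z\right) Z = \left(11 + Z\right) Z = Z \left(11 + Z\right)$)
$\left(-45439 + 7471\right) \left(N{\left(46,n{\left(14 \right)} \right)} - 26844\right) = \left(-45439 + 7471\right) \left(\left(-103 - 46\right) - 26844\right) = - 37968 \left(\left(-103 - 46\right) - 26844\right) = - 37968 \left(-149 - 26844\right) = \left(-37968\right) \left(-26993\right) = 1024870224$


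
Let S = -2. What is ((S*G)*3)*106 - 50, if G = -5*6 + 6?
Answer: 15214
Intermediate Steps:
G = -24 (G = -30 + 6 = -24)
((S*G)*3)*106 - 50 = (-2*(-24)*3)*106 - 50 = (48*3)*106 - 50 = 144*106 - 50 = 15264 - 50 = 15214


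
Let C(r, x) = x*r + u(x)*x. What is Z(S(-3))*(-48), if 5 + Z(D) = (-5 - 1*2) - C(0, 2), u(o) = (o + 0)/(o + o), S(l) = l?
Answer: 624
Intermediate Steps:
u(o) = ½ (u(o) = o/((2*o)) = o*(1/(2*o)) = ½)
C(r, x) = x/2 + r*x (C(r, x) = x*r + x/2 = r*x + x/2 = x/2 + r*x)
Z(D) = -13 (Z(D) = -5 + ((-5 - 1*2) - 2*(½ + 0)) = -5 + ((-5 - 2) - 2/2) = -5 + (-7 - 1*1) = -5 + (-7 - 1) = -5 - 8 = -13)
Z(S(-3))*(-48) = -13*(-48) = 624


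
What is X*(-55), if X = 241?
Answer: -13255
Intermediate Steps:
X*(-55) = 241*(-55) = -13255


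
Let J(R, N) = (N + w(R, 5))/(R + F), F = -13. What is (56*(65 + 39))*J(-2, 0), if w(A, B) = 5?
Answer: -5824/3 ≈ -1941.3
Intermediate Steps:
J(R, N) = (5 + N)/(-13 + R) (J(R, N) = (N + 5)/(R - 13) = (5 + N)/(-13 + R))
(56*(65 + 39))*J(-2, 0) = (56*(65 + 39))*((5 + 0)/(-13 - 2)) = (56*104)*(5/(-15)) = 5824*(-1/15*5) = 5824*(-1/3) = -5824/3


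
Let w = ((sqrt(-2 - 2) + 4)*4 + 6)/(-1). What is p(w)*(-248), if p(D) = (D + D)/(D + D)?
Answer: -248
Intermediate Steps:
w = -22 - 8*I (w = ((sqrt(-4) + 4)*4 + 6)*(-1) = ((2*I + 4)*4 + 6)*(-1) = ((4 + 2*I)*4 + 6)*(-1) = ((16 + 8*I) + 6)*(-1) = (22 + 8*I)*(-1) = -22 - 8*I ≈ -22.0 - 8.0*I)
p(D) = 1 (p(D) = (2*D)/((2*D)) = (2*D)*(1/(2*D)) = 1)
p(w)*(-248) = 1*(-248) = -248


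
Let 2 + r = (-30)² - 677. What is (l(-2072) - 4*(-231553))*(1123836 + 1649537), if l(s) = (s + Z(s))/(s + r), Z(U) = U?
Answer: 4754733227401388/1851 ≈ 2.5687e+12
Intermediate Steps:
r = 221 (r = -2 + ((-30)² - 677) = -2 + (900 - 677) = -2 + 223 = 221)
l(s) = 2*s/(221 + s) (l(s) = (s + s)/(s + 221) = (2*s)/(221 + s) = 2*s/(221 + s))
(l(-2072) - 4*(-231553))*(1123836 + 1649537) = (2*(-2072)/(221 - 2072) - 4*(-231553))*(1123836 + 1649537) = (2*(-2072)/(-1851) + 926212)*2773373 = (2*(-2072)*(-1/1851) + 926212)*2773373 = (4144/1851 + 926212)*2773373 = (1714422556/1851)*2773373 = 4754733227401388/1851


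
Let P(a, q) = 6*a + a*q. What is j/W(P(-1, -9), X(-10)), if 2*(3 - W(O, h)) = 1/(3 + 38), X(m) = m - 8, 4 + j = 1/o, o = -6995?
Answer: -2294442/1713775 ≈ -1.3388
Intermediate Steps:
j = -27981/6995 (j = -4 + 1/(-6995) = -4 - 1/6995 = -27981/6995 ≈ -4.0001)
X(m) = -8 + m
W(O, h) = 245/82 (W(O, h) = 3 - 1/(2*(3 + 38)) = 3 - ½/41 = 3 - ½*1/41 = 3 - 1/82 = 245/82)
j/W(P(-1, -9), X(-10)) = -27981/(6995*245/82) = -27981/6995*82/245 = -2294442/1713775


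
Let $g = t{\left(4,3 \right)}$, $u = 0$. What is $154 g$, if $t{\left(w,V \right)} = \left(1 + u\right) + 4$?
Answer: $770$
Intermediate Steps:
$t{\left(w,V \right)} = 5$ ($t{\left(w,V \right)} = \left(1 + 0\right) + 4 = 1 + 4 = 5$)
$g = 5$
$154 g = 154 \cdot 5 = 770$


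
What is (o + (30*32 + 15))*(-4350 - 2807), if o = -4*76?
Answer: -4802347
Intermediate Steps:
o = -304
(o + (30*32 + 15))*(-4350 - 2807) = (-304 + (30*32 + 15))*(-4350 - 2807) = (-304 + (960 + 15))*(-7157) = (-304 + 975)*(-7157) = 671*(-7157) = -4802347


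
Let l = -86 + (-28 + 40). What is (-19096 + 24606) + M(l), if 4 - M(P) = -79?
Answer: 5593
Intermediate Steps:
l = -74 (l = -86 + 12 = -74)
M(P) = 83 (M(P) = 4 - 1*(-79) = 4 + 79 = 83)
(-19096 + 24606) + M(l) = (-19096 + 24606) + 83 = 5510 + 83 = 5593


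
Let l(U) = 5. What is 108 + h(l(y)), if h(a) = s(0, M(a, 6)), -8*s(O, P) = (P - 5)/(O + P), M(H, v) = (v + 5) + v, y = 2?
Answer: 3669/34 ≈ 107.91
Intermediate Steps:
M(H, v) = 5 + 2*v (M(H, v) = (5 + v) + v = 5 + 2*v)
s(O, P) = -(-5 + P)/(8*(O + P)) (s(O, P) = -(P - 5)/(8*(O + P)) = -(-5 + P)/(8*(O + P)))
h(a) = -3/34 (h(a) = (5 - (5 + 2*6))/(8*(0 + (5 + 2*6))) = (5 - (5 + 12))/(8*(0 + (5 + 12))) = (5 - 1*17)/(8*(0 + 17)) = (1/8)*(5 - 17)/17 = (1/8)*(1/17)*(-12) = -3/34)
108 + h(l(y)) = 108 - 3/34 = 3669/34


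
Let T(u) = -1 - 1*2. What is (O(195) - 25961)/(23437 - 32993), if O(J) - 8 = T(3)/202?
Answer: 5242509/1930312 ≈ 2.7159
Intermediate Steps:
T(u) = -3 (T(u) = -1 - 2 = -3)
O(J) = 1613/202 (O(J) = 8 - 3/202 = 1613/202)
(O(195) - 25961)/(23437 - 32993) = (1613/202 - 25961)/(23437 - 32993) = -5242509/202/(-9556) = -5242509/202*(-1/9556) = 5242509/1930312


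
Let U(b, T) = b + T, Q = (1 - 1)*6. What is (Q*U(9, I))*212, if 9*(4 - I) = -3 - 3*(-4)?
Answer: 0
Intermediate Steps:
Q = 0 (Q = 0*6 = 0)
I = 3 (I = 4 - (-3 - 3*(-4))/9 = 4 - (-3 + 12)/9 = 4 - ⅑*9 = 4 - 1 = 3)
U(b, T) = T + b
(Q*U(9, I))*212 = (0*(3 + 9))*212 = (0*12)*212 = 0*212 = 0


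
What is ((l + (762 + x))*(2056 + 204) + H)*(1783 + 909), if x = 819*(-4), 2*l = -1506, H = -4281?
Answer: -19887691092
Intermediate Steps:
l = -753 (l = (1/2)*(-1506) = -753)
x = -3276
((l + (762 + x))*(2056 + 204) + H)*(1783 + 909) = ((-753 + (762 - 3276))*(2056 + 204) - 4281)*(1783 + 909) = ((-753 - 2514)*2260 - 4281)*2692 = (-3267*2260 - 4281)*2692 = (-7383420 - 4281)*2692 = -7387701*2692 = -19887691092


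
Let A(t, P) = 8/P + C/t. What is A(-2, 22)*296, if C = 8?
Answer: -11840/11 ≈ -1076.4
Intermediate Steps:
A(t, P) = 8/P + 8/t
A(-2, 22)*296 = (8/22 + 8/(-2))*296 = (8*(1/22) + 8*(-½))*296 = (4/11 - 4)*296 = -40/11*296 = -11840/11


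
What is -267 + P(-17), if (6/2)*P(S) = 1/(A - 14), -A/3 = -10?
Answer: -12815/48 ≈ -266.98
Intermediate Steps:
A = 30 (A = -3*(-10) = 30)
P(S) = 1/48 (P(S) = 1/(3*(30 - 14)) = (⅓)/16 = (⅓)*(1/16) = 1/48)
-267 + P(-17) = -267 + 1/48 = -12815/48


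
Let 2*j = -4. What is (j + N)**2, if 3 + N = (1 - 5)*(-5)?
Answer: 225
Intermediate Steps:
j = -2 (j = (1/2)*(-4) = -2)
N = 17 (N = -3 + (1 - 5)*(-5) = -3 - 4*(-5) = -3 + 20 = 17)
(j + N)**2 = (-2 + 17)**2 = 15**2 = 225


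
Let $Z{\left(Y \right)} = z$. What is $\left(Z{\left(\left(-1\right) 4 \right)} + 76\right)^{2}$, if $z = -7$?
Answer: $4761$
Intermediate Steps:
$Z{\left(Y \right)} = -7$
$\left(Z{\left(\left(-1\right) 4 \right)} + 76\right)^{2} = \left(-7 + 76\right)^{2} = 69^{2} = 4761$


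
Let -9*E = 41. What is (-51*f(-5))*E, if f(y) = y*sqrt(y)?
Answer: -3485*I*sqrt(5)/3 ≈ -2597.6*I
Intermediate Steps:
E = -41/9 (E = -1/9*41 = -41/9 ≈ -4.5556)
f(y) = y**(3/2)
(-51*f(-5))*E = -(-255)*I*sqrt(5)*(-41/9) = (255*I*sqrt(5))*(-41/9) = -3485*I*sqrt(5)/3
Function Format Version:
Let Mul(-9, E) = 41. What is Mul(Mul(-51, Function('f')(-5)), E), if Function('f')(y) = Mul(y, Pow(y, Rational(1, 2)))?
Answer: Mul(Rational(-3485, 3), I, Pow(5, Rational(1, 2))) ≈ Mul(-2597.6, I)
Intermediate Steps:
E = Rational(-41, 9) (E = Mul(Rational(-1, 9), 41) = Rational(-41, 9) ≈ -4.5556)
Function('f')(y) = Pow(y, Rational(3, 2))
Mul(Mul(-51, Function('f')(-5)), E) = Mul(Mul(-51, Pow(-5, Rational(3, 2))), Rational(-41, 9)) = Mul(Mul(-51, Mul(-5, I, Pow(5, Rational(1, 2)))), Rational(-41, 9)) = Mul(Mul(255, I, Pow(5, Rational(1, 2))), Rational(-41, 9)) = Mul(Rational(-3485, 3), I, Pow(5, Rational(1, 2)))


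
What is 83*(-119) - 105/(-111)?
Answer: -365414/37 ≈ -9876.0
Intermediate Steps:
83*(-119) - 105/(-111) = -9877 - 105*(-1/111) = -9877 + 35/37 = -365414/37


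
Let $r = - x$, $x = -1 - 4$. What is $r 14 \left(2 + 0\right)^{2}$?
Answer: $280$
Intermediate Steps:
$x = -5$ ($x = -1 - 4 = -5$)
$r = 5$ ($r = \left(-1\right) \left(-5\right) = 5$)
$r 14 \left(2 + 0\right)^{2} = 5 \cdot 14 \left(2 + 0\right)^{2} = 70 \cdot 2^{2} = 70 \cdot 4 = 280$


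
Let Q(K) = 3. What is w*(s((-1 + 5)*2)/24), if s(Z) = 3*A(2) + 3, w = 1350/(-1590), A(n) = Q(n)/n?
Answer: -225/848 ≈ -0.26533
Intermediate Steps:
A(n) = 3/n
w = -45/53 (w = 1350*(-1/1590) = -45/53 ≈ -0.84906)
s(Z) = 15/2 (s(Z) = 3*(3/2) + 3 = 9/2 + 3 = 15/2)
w*(s((-1 + 5)*2)/24) = -675/(106*24) = -45/53*5/16 = -225/848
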